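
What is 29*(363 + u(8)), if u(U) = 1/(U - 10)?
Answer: 21025/2 ≈ 10513.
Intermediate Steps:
u(U) = 1/(-10 + U)
29*(363 + u(8)) = 29*(363 + 1/(-10 + 8)) = 29*(363 + 1/(-2)) = 29*(363 - ½) = 29*(725/2) = 21025/2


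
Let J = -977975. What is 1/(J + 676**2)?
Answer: -1/520999 ≈ -1.9194e-6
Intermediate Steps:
1/(J + 676**2) = 1/(-977975 + 676**2) = 1/(-977975 + 456976) = 1/(-520999) = -1/520999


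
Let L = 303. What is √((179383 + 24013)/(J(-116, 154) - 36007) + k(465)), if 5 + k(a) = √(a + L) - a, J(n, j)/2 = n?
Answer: √(-624605474514 + 21012241936*√3)/36239 ≈ 21.164*I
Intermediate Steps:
J(n, j) = 2*n
k(a) = -5 + √(303 + a) - a (k(a) = -5 + (√(a + 303) - a) = -5 + (√(303 + a) - a) = -5 + √(303 + a) - a)
√((179383 + 24013)/(J(-116, 154) - 36007) + k(465)) = √((179383 + 24013)/(2*(-116) - 36007) + (-5 + √(303 + 465) - 1*465)) = √(203396/(-232 - 36007) + (-5 + √768 - 465)) = √(203396/(-36239) + (-5 + 16*√3 - 465)) = √(203396*(-1/36239) + (-470 + 16*√3)) = √(-203396/36239 + (-470 + 16*√3)) = √(-17235726/36239 + 16*√3)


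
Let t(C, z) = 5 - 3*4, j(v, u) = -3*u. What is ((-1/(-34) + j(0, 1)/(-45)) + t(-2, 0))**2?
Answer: 12397441/260100 ≈ 47.664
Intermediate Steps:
t(C, z) = -7 (t(C, z) = 5 - 12 = -7)
((-1/(-34) + j(0, 1)/(-45)) + t(-2, 0))**2 = ((-1/(-34) - 3*1/(-45)) - 7)**2 = ((-1*(-1/34) - 3*(-1/45)) - 7)**2 = ((1/34 + 1/15) - 7)**2 = (49/510 - 7)**2 = (-3521/510)**2 = 12397441/260100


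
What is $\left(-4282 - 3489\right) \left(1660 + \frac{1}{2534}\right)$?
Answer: $- \frac{32688253011}{2534} \approx -1.29 \cdot 10^{7}$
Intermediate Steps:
$\left(-4282 - 3489\right) \left(1660 + \frac{1}{2534}\right) = - 7771 \left(1660 + \frac{1}{2534}\right) = \left(-7771\right) \frac{4206441}{2534} = - \frac{32688253011}{2534}$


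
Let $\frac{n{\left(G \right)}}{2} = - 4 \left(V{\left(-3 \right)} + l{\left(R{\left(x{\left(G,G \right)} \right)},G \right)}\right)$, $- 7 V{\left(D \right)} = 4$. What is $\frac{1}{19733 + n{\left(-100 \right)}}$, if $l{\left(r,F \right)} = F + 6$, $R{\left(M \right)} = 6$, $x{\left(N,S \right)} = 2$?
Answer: $\frac{7}{143427} \approx 4.8805 \cdot 10^{-5}$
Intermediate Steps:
$V{\left(D \right)} = - \frac{4}{7}$ ($V{\left(D \right)} = \left(- \frac{1}{7}\right) 4 = - \frac{4}{7}$)
$l{\left(r,F \right)} = 6 + F$
$n{\left(G \right)} = - \frac{304}{7} - 8 G$ ($n{\left(G \right)} = 2 \left(- 4 \left(- \frac{4}{7} + \left(6 + G\right)\right)\right) = 2 \left(- 4 \left(\frac{38}{7} + G\right)\right) = 2 \left(- \frac{152}{7} - 4 G\right) = - \frac{304}{7} - 8 G$)
$\frac{1}{19733 + n{\left(-100 \right)}} = \frac{1}{19733 - - \frac{5296}{7}} = \frac{1}{19733 + \left(- \frac{304}{7} + 800\right)} = \frac{1}{19733 + \frac{5296}{7}} = \frac{1}{\frac{143427}{7}} = \frac{7}{143427}$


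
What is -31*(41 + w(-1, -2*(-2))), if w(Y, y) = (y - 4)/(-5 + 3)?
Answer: -1271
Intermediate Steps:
w(Y, y) = 2 - y/2 (w(Y, y) = (-4 + y)/(-2) = (-4 + y)*(-1/2) = 2 - y/2)
-31*(41 + w(-1, -2*(-2))) = -31*(41 + (2 - (-1)*(-2))) = -31*(41 + (2 - 1/2*4)) = -31*(41 + (2 - 2)) = -31*(41 + 0) = -31*41 = -1271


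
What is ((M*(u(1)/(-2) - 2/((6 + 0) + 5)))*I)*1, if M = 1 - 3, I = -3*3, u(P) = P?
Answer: -135/11 ≈ -12.273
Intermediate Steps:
I = -9
M = -2
((M*(u(1)/(-2) - 2/((6 + 0) + 5)))*I)*1 = (-2*(1/(-2) - 2/((6 + 0) + 5))*(-9))*1 = (-2*(1*(-½) - 2/(6 + 5))*(-9))*1 = (-2*(-½ - 2/11)*(-9))*1 = (-2*(-15/22)*(-9))*1 = ((15/11)*(-9))*1 = -135/11*1 = -135/11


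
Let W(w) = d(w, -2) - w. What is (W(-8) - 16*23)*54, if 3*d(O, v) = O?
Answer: -19584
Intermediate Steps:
d(O, v) = O/3
W(w) = -2*w/3 (W(w) = w/3 - w = -2*w/3)
(W(-8) - 16*23)*54 = (-⅔*(-8) - 16*23)*54 = (16/3 - 368)*54 = -1088/3*54 = -19584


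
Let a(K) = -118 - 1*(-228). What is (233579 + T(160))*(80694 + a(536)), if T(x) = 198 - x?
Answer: 18877188068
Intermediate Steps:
a(K) = 110 (a(K) = -118 + 228 = 110)
(233579 + T(160))*(80694 + a(536)) = (233579 + (198 - 1*160))*(80694 + 110) = (233579 + (198 - 160))*80804 = (233579 + 38)*80804 = 233617*80804 = 18877188068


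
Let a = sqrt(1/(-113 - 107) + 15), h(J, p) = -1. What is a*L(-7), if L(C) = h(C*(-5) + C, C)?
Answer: -sqrt(181445)/110 ≈ -3.8724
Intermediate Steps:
L(C) = -1
a = sqrt(181445)/110 (a = sqrt(1/(-220) + 15) = sqrt(-1/220 + 15) = sqrt(3299/220) = sqrt(181445)/110 ≈ 3.8724)
a*L(-7) = (sqrt(181445)/110)*(-1) = -sqrt(181445)/110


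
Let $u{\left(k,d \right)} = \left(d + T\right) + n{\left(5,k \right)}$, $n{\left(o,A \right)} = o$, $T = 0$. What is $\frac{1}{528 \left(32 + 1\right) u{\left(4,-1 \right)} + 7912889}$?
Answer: $\frac{1}{7982585} \approx 1.2527 \cdot 10^{-7}$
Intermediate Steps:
$u{\left(k,d \right)} = 5 + d$ ($u{\left(k,d \right)} = \left(d + 0\right) + 5 = d + 5 = 5 + d$)
$\frac{1}{528 \left(32 + 1\right) u{\left(4,-1 \right)} + 7912889} = \frac{1}{528 \left(32 + 1\right) \left(5 - 1\right) + 7912889} = \frac{1}{528 \cdot 33 \cdot 4 + 7912889} = \frac{1}{528 \cdot 132 + 7912889} = \frac{1}{69696 + 7912889} = \frac{1}{7982585}$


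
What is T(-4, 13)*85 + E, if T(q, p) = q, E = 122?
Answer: -218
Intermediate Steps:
T(-4, 13)*85 + E = -4*85 + 122 = -340 + 122 = -218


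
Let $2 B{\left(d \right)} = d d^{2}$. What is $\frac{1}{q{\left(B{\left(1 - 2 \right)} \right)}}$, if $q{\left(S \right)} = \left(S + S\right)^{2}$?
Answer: $1$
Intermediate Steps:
$B{\left(d \right)} = \frac{d^{3}}{2}$ ($B{\left(d \right)} = \frac{d d^{2}}{2} = \frac{d^{3}}{2}$)
$q{\left(S \right)} = 4 S^{2}$ ($q{\left(S \right)} = \left(2 S\right)^{2} = 4 S^{2}$)
$\frac{1}{q{\left(B{\left(1 - 2 \right)} \right)}} = \frac{1}{4 \left(\frac{\left(1 - 2\right)^{3}}{2}\right)^{2}} = \frac{1}{4 \left(\frac{\left(-1\right)^{3}}{2}\right)^{2}} = \frac{1}{4 \left(\frac{1}{2} \left(-1\right)\right)^{2}} = \frac{1}{4 \left(- \frac{1}{2}\right)^{2}} = \frac{1}{4 \cdot \frac{1}{4}} = 1^{-1} = 1$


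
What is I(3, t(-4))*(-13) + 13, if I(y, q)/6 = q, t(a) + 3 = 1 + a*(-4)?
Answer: -1079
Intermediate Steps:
t(a) = -2 - 4*a (t(a) = -3 + (1 + a*(-4)) = -3 + (1 - 4*a) = -2 - 4*a)
I(y, q) = 6*q
I(3, t(-4))*(-13) + 13 = (6*(-2 - 4*(-4)))*(-13) + 13 = (6*(-2 + 16))*(-13) + 13 = (6*14)*(-13) + 13 = 84*(-13) + 13 = -1092 + 13 = -1079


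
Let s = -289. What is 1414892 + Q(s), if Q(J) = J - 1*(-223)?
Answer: 1414826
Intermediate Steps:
Q(J) = 223 + J (Q(J) = J + 223 = 223 + J)
1414892 + Q(s) = 1414892 + (223 - 289) = 1414892 - 66 = 1414826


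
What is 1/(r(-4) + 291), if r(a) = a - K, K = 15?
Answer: 1/272 ≈ 0.0036765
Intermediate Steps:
r(a) = -15 + a (r(a) = a - 1*15 = a - 15 = -15 + a)
1/(r(-4) + 291) = 1/((-15 - 4) + 291) = 1/(-19 + 291) = 1/272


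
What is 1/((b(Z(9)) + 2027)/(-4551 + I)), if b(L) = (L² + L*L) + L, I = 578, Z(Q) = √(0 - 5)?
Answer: 3973*I/(√5 - 2017*I) ≈ -1.9698 + 0.0021837*I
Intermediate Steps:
Z(Q) = I*√5 (Z(Q) = √(-5) = I*√5)
b(L) = L + 2*L² (b(L) = (L² + L²) + L = 2*L² + L = L + 2*L²)
1/((b(Z(9)) + 2027)/(-4551 + I)) = 1/(((I*√5)*(1 + 2*(I*√5)) + 2027)/(-4551 + 578)) = 1/(((I*√5)*(1 + 2*I*√5) + 2027)/(-3973)) = 1/((I*√5*(1 + 2*I*√5) + 2027)*(-1/3973)) = 1/((2027 + I*√5*(1 + 2*I*√5))*(-1/3973)) = 1/(-2027/3973 - I*√5*(1 + 2*I*√5)/3973)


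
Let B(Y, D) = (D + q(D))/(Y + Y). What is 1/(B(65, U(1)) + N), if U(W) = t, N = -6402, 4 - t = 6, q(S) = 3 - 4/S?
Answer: -130/832257 ≈ -0.00015620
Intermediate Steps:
q(S) = 3 - 4/S
t = -2 (t = 4 - 1*6 = 4 - 6 = -2)
U(W) = -2
B(Y, D) = (3 + D - 4/D)/(2*Y) (B(Y, D) = (D + (3 - 4/D))/(Y + Y) = (3 + D - 4/D)/((2*Y)) = (3 + D - 4/D)*(1/(2*Y)) = (3 + D - 4/D)/(2*Y))
1/(B(65, U(1)) + N) = 1/((½)*(-4 + (-2)² + 3*(-2))/(-2*65) - 6402) = 1/((½)*(-½)*(1/65)*(-4 + 4 - 6) - 6402) = 1/((½)*(-½)*(1/65)*(-6) - 6402) = 1/(3/130 - 6402) = 1/(-832257/130) = -130/832257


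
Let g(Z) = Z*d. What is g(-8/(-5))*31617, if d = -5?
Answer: -252936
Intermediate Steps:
g(Z) = -5*Z (g(Z) = Z*(-5) = -5*Z)
g(-8/(-5))*31617 = -(-10)*4/(-5)*31617 = -(-10)*4*(-1/5)*31617 = -(-10)*(-4)/5*31617 = -5*8/5*31617 = -8*31617 = -252936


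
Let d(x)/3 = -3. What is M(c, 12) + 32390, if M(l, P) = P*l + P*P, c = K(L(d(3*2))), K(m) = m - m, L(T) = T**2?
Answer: 32534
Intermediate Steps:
d(x) = -9 (d(x) = 3*(-3) = -9)
K(m) = 0
c = 0
M(l, P) = P**2 + P*l (M(l, P) = P*l + P**2 = P**2 + P*l)
M(c, 12) + 32390 = 12*(12 + 0) + 32390 = 12*12 + 32390 = 144 + 32390 = 32534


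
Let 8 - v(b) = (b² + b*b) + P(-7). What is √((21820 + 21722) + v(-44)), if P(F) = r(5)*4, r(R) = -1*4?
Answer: √39694 ≈ 199.23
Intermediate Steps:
r(R) = -4
P(F) = -16 (P(F) = -4*4 = -16)
v(b) = 24 - 2*b² (v(b) = 8 - ((b² + b*b) - 16) = 8 - ((b² + b²) - 16) = 8 - (2*b² - 16) = 8 - (-16 + 2*b²) = 8 + (16 - 2*b²) = 24 - 2*b²)
√((21820 + 21722) + v(-44)) = √((21820 + 21722) + (24 - 2*(-44)²)) = √(43542 + (24 - 2*1936)) = √(43542 + (24 - 3872)) = √(43542 - 3848) = √39694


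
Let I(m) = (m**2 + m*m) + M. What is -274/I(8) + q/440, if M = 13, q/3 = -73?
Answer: -151439/62040 ≈ -2.4410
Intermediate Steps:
q = -219 (q = 3*(-73) = -219)
I(m) = 13 + 2*m**2 (I(m) = (m**2 + m*m) + 13 = (m**2 + m**2) + 13 = 2*m**2 + 13 = 13 + 2*m**2)
-274/I(8) + q/440 = -274/(13 + 2*8**2) - 219/440 = -274/(13 + 2*64) - 219*1/440 = -274/(13 + 128) - 219/440 = -274/141 - 219/440 = -151439/62040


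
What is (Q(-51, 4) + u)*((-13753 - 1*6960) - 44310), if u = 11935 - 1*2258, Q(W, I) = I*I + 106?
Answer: -637160377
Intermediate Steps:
Q(W, I) = 106 + I² (Q(W, I) = I² + 106 = 106 + I²)
u = 9677 (u = 11935 - 2258 = 9677)
(Q(-51, 4) + u)*((-13753 - 1*6960) - 44310) = ((106 + 4²) + 9677)*((-13753 - 1*6960) - 44310) = ((106 + 16) + 9677)*((-13753 - 6960) - 44310) = (122 + 9677)*(-20713 - 44310) = 9799*(-65023) = -637160377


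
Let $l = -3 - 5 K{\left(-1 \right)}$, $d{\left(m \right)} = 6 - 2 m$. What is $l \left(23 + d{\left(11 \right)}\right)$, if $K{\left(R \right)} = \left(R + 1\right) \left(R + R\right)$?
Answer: $-21$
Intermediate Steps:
$K{\left(R \right)} = 2 R \left(1 + R\right)$ ($K{\left(R \right)} = \left(1 + R\right) 2 R = 2 R \left(1 + R\right)$)
$l = -3$ ($l = -3 - 5 \cdot 2 \left(-1\right) \left(1 - 1\right) = -3 - 5 \cdot 2 \left(-1\right) 0 = -3 - 0 = -3 + 0 = -3$)
$l \left(23 + d{\left(11 \right)}\right) = - 3 \left(23 + \left(6 - 22\right)\right) = - 3 \left(23 - 16\right) = \left(-3\right) 7 = -21$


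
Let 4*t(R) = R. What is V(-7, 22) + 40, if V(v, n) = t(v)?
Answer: 153/4 ≈ 38.250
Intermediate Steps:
t(R) = R/4
V(v, n) = v/4
V(-7, 22) + 40 = (¼)*(-7) + 40 = -7/4 + 40 = 153/4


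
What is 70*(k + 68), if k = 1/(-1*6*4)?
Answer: 57085/12 ≈ 4757.1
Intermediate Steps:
k = -1/24 (k = 1/(-6*4) = 1/(-24) = -1/24 ≈ -0.041667)
70*(k + 68) = 70*(-1/24 + 68) = 70*(1631/24) = 57085/12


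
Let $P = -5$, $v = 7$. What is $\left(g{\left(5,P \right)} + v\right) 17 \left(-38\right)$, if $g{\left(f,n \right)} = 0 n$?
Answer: $-4522$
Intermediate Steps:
$g{\left(f,n \right)} = 0$
$\left(g{\left(5,P \right)} + v\right) 17 \left(-38\right) = \left(0 + 7\right) 17 \left(-38\right) = 7 \cdot 17 \left(-38\right) = 119 \left(-38\right) = -4522$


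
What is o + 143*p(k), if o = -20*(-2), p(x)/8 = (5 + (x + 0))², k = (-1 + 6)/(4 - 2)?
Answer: 64390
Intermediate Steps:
k = 5/2 ≈ 2.5000
p(x) = 8*(5 + x)² (p(x) = 8*(5 + (x + 0))² = 8*(5 + x)²)
o = 40
o + 143*p(k) = 40 + 143*(8*(5 + 5/2)²) = 40 + 143*(8*(15/2)²) = 40 + 143*(8*(225/4)) = 40 + 143*450 = 40 + 64350 = 64390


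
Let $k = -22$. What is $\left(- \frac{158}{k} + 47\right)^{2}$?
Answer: $\frac{355216}{121} \approx 2935.7$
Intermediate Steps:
$\left(- \frac{158}{k} + 47\right)^{2} = \left(- \frac{158}{-22} + 47\right)^{2} = \left(\left(-158\right) \left(- \frac{1}{22}\right) + 47\right)^{2} = \left(\frac{79}{11} + 47\right)^{2} = \left(\frac{596}{11}\right)^{2} = \frac{355216}{121}$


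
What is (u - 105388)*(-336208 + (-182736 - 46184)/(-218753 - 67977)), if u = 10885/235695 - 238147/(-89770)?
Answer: 716507146968055056420894/20222436237365 ≈ 3.5431e+10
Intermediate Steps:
u = 11421440723/4231668030 (u = 10885*(1/235695) - 238147*(-1/89770) = 2177/47139 + 238147/89770 = 11421440723/4231668030 ≈ 2.6990)
(u - 105388)*(-336208 + (-182736 - 46184)/(-218753 - 67977)) = (11421440723/4231668030 - 105388)*(-336208 + (-182736 - 46184)/(-218753 - 67977)) = -445955608904917*(-336208 - 228920/(-286730))/4231668030 = -445955608904917*(-336208 - 228920*(-1/286730))/4231668030 = -445955608904917*(-336208 + 22892/28673)/4231668030 = -445955608904917/4231668030*(-9640069092/28673) = 716507146968055056420894/20222436237365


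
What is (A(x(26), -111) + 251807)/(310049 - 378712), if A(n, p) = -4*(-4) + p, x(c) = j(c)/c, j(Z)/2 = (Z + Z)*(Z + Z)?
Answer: -251712/68663 ≈ -3.6659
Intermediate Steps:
j(Z) = 8*Z² (j(Z) = 2*((Z + Z)*(Z + Z)) = 2*((2*Z)*(2*Z)) = 2*(4*Z²) = 8*Z²)
x(c) = 8*c (x(c) = (8*c²)/c = 8*c)
A(n, p) = 16 + p
(A(x(26), -111) + 251807)/(310049 - 378712) = ((16 - 111) + 251807)/(310049 - 378712) = (-95 + 251807)/(-68663) = 251712*(-1/68663) = -251712/68663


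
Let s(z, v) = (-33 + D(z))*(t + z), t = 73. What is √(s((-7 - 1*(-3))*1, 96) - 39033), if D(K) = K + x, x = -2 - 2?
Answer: I*√41862 ≈ 204.6*I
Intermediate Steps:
x = -4
D(K) = -4 + K (D(K) = K - 4 = -4 + K)
s(z, v) = (-37 + z)*(73 + z) (s(z, v) = (-33 + (-4 + z))*(73 + z) = (-37 + z)*(73 + z))
√(s((-7 - 1*(-3))*1, 96) - 39033) = √((-2701 + ((-7 - 1*(-3))*1)² + 36*((-7 - 1*(-3))*1)) - 39033) = √((-2701 + ((-7 + 3)*1)² + 36*((-7 + 3)*1)) - 39033) = √((-2701 + (-4*1)² + 36*(-4*1)) - 39033) = √((-2701 + (-4)² + 36*(-4)) - 39033) = √((-2701 + 16 - 144) - 39033) = √(-2829 - 39033) = √(-41862) = I*√41862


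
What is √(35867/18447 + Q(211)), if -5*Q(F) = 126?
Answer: I*√1170667905/7095 ≈ 4.8224*I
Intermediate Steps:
Q(F) = -126/5 (Q(F) = -⅕*126 = -126/5)
√(35867/18447 + Q(211)) = √(35867/18447 - 126/5) = √(35867*(1/18447) - 126/5) = √(2759/1419 - 126/5) = √(-164999/7095) = I*√1170667905/7095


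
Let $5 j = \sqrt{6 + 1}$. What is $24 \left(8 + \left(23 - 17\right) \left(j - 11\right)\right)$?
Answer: $-1392 + \frac{144 \sqrt{7}}{5} \approx -1315.8$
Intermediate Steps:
$j = \frac{\sqrt{7}}{5}$ ($j = \frac{\sqrt{6 + 1}}{5} = \frac{\sqrt{7}}{5} \approx 0.52915$)
$24 \left(8 + \left(23 - 17\right) \left(j - 11\right)\right) = 24 \left(8 + \left(23 - 17\right) \left(\frac{\sqrt{7}}{5} - 11\right)\right) = 24 \left(8 + 6 \left(-11 + \frac{\sqrt{7}}{5}\right)\right) = 24 \left(8 - \left(66 - \frac{6 \sqrt{7}}{5}\right)\right) = 24 \left(-58 + \frac{6 \sqrt{7}}{5}\right) = -1392 + \frac{144 \sqrt{7}}{5}$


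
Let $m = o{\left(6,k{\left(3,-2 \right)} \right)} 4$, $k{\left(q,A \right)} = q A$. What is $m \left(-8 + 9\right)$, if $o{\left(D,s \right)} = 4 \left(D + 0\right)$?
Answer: $96$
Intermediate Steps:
$k{\left(q,A \right)} = A q$
$o{\left(D,s \right)} = 4 D$
$m = 96$ ($m = 4 \cdot 6 \cdot 4 = 24 \cdot 4 = 96$)
$m \left(-8 + 9\right) = 96 \left(-8 + 9\right) = 96 \cdot 1 = 96$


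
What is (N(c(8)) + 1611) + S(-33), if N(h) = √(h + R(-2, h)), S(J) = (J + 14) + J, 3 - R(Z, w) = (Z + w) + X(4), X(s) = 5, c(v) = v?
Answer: 1559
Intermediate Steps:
R(Z, w) = -2 - Z - w (R(Z, w) = 3 - ((Z + w) + 5) = 3 - (5 + Z + w) = 3 + (-5 - Z - w) = -2 - Z - w)
S(J) = 14 + 2*J (S(J) = (14 + J) + J = 14 + 2*J)
N(h) = 0 (N(h) = √(h + (-2 - 1*(-2) - h)) = √(h + (-2 + 2 - h)) = √(h - h) = √0 = 0)
(N(c(8)) + 1611) + S(-33) = (0 + 1611) + (14 + 2*(-33)) = 1611 + (14 - 66) = 1611 - 52 = 1559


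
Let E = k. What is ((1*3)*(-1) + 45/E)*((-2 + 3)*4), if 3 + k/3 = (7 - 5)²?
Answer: 48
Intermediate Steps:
k = 3 (k = -9 + 3*(7 - 5)² = -9 + 3*2² = -9 + 3*4 = -9 + 12 = 3)
E = 3
((1*3)*(-1) + 45/E)*((-2 + 3)*4) = ((1*3)*(-1) + 45/3)*((-2 + 3)*4) = (3*(-1) + 45*(⅓))*(1*4) = (-3 + 15)*4 = 12*4 = 48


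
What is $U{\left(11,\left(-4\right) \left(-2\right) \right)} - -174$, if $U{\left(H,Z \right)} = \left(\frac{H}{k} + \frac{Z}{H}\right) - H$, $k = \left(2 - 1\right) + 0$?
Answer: $\frac{1922}{11} \approx 174.73$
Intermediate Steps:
$k = 1$ ($k = 1 + 0 = 1$)
$U{\left(H,Z \right)} = \frac{Z}{H}$ ($U{\left(H,Z \right)} = \left(\frac{H}{1} + \frac{Z}{H}\right) - H = \left(H 1 + \frac{Z}{H}\right) - H = \left(H + \frac{Z}{H}\right) - H = \frac{Z}{H}$)
$U{\left(11,\left(-4\right) \left(-2\right) \right)} - -174 = \frac{\left(-4\right) \left(-2\right)}{11} - -174 = 8 \cdot \frac{1}{11} + 174 = \frac{8}{11} + 174 = \frac{1922}{11}$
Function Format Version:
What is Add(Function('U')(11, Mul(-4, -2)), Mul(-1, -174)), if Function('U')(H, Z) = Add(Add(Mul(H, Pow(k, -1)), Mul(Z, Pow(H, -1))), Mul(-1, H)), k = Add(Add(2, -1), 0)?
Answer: Rational(1922, 11) ≈ 174.73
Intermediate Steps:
k = 1 (k = Add(1, 0) = 1)
Function('U')(H, Z) = Mul(Z, Pow(H, -1)) (Function('U')(H, Z) = Add(Add(Mul(H, Pow(1, -1)), Mul(Z, Pow(H, -1))), Mul(-1, H)) = Add(Add(Mul(H, 1), Mul(Z, Pow(H, -1))), Mul(-1, H)) = Add(Add(H, Mul(Z, Pow(H, -1))), Mul(-1, H)) = Mul(Z, Pow(H, -1)))
Add(Function('U')(11, Mul(-4, -2)), Mul(-1, -174)) = Add(Mul(Mul(-4, -2), Pow(11, -1)), Mul(-1, -174)) = Add(Mul(8, Rational(1, 11)), 174) = Add(Rational(8, 11), 174) = Rational(1922, 11)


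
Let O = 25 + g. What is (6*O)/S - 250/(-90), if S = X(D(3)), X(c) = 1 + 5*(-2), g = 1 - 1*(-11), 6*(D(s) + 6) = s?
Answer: -197/9 ≈ -21.889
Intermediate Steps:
D(s) = -6 + s/6
g = 12 (g = 1 + 11 = 12)
X(c) = -9 (X(c) = 1 - 10 = -9)
S = -9
O = 37 (O = 25 + 12 = 37)
(6*O)/S - 250/(-90) = (6*37)/(-9) - 250/(-90) = 222*(-⅑) - 250*(-1/90) = -74/3 + 25/9 = -197/9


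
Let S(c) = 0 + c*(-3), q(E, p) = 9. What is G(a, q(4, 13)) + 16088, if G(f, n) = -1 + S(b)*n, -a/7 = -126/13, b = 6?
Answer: 15925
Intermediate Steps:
S(c) = -3*c (S(c) = 0 - 3*c = -3*c)
a = 882/13 (a = -(-882)/13 = -7*(-126/13) = 882/13 ≈ 67.846)
G(f, n) = -1 - 18*n (G(f, n) = -1 + (-3*6)*n = -1 - 18*n)
G(a, q(4, 13)) + 16088 = (-1 - 18*9) + 16088 = (-1 - 162) + 16088 = -163 + 16088 = 15925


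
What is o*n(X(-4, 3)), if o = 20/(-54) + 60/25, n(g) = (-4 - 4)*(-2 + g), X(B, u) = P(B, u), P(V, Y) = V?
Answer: 4384/45 ≈ 97.422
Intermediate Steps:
X(B, u) = B
n(g) = 16 - 8*g (n(g) = -8*(-2 + g) = 16 - 8*g)
o = 274/135 (o = 20*(-1/54) + 60*(1/25) = -10/27 + 12/5 = 274/135 ≈ 2.0296)
o*n(X(-4, 3)) = 274*(16 - 8*(-4))/135 = 274*(16 + 32)/135 = (274/135)*48 = 4384/45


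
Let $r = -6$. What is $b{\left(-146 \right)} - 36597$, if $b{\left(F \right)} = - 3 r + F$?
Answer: $-36725$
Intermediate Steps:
$b{\left(F \right)} = 18 + F$ ($b{\left(F \right)} = \left(-3\right) \left(-6\right) + F = 18 + F$)
$b{\left(-146 \right)} - 36597 = \left(18 - 146\right) - 36597 = -128 - 36597 = -36725$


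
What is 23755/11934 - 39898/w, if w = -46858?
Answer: 794627261/279601686 ≈ 2.8420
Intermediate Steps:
23755/11934 - 39898/w = 23755/11934 - 39898/(-46858) = 23755*(1/11934) - 39898*(-1/46858) = 23755/11934 + 19949/23429 = 794627261/279601686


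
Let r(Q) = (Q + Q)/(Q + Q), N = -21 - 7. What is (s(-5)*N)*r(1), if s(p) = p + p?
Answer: 280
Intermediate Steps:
N = -28
s(p) = 2*p
r(Q) = 1 (r(Q) = (2*Q)/((2*Q)) = (2*Q)*(1/(2*Q)) = 1)
(s(-5)*N)*r(1) = ((2*(-5))*(-28))*1 = -10*(-28)*1 = 280*1 = 280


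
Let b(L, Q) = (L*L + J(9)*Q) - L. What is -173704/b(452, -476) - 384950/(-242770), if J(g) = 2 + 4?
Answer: 880082253/1219894973 ≈ 0.72144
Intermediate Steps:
J(g) = 6
b(L, Q) = L**2 - L + 6*Q (b(L, Q) = (L*L + 6*Q) - L = (L**2 + 6*Q) - L = L**2 - L + 6*Q)
-173704/b(452, -476) - 384950/(-242770) = -173704/(452**2 - 1*452 + 6*(-476)) - 384950/(-242770) = -173704/(204304 - 452 - 2856) - 384950*(-1/242770) = -173704/200996 + 38495/24277 = -173704*1/200996 + 38495/24277 = -43426/50249 + 38495/24277 = 880082253/1219894973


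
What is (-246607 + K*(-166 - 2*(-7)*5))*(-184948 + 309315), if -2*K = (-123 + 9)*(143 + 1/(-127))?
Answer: -16253598969503/127 ≈ -1.2798e+11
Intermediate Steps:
K = 1035120/127 (K = -(-123 + 9)*(143 + 1/(-127))/2 = -(-57)*(143 - 1/127) = -(-57)*18160/127 = -½*(-2070240/127) = 1035120/127 ≈ 8150.5)
(-246607 + K*(-166 - 2*(-7)*5))*(-184948 + 309315) = (-246607 + 1035120*(-166 - 2*(-7)*5)/127)*(-184948 + 309315) = (-246607 + 1035120*(-166 + 14*5)/127)*124367 = (-246607 + 1035120*(-166 + 70)/127)*124367 = (-246607 + (1035120/127)*(-96))*124367 = (-246607 - 99371520/127)*124367 = -130690609/127*124367 = -16253598969503/127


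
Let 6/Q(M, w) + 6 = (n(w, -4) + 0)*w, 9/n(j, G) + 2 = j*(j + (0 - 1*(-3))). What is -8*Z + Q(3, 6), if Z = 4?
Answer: -1428/43 ≈ -33.209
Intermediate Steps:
n(j, G) = 9/(-2 + j*(3 + j)) (n(j, G) = 9/(-2 + j*(j + (0 - 1*(-3)))) = 9/(-2 + j*(j + (0 + 3))) = 9/(-2 + j*(j + 3)) = 9/(-2 + j*(3 + j)))
Q(M, w) = 6/(-6 + 9*w/(-2 + w² + 3*w)) (Q(M, w) = 6/(-6 + (9/(-2 + w² + 3*w) + 0)*w) = 6/(-6 + (9/(-2 + w² + 3*w))*w) = 6/(-6 + 9*w/(-2 + w² + 3*w)))
-8*Z + Q(3, 6) = -8*4 + 2*(-2 + 6² + 3*6)/(4 - 3*6 - 2*6²) = -32 + 2*(-2 + 36 + 18)/(4 - 18 - 2*36) = -32 + 2*52/(4 - 18 - 72) = -32 + 2*52/(-86) = -32 + 2*(-1/86)*52 = -32 - 52/43 = -1428/43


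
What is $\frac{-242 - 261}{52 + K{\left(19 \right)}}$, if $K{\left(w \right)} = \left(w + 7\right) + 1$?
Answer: $- \frac{503}{79} \approx -6.3671$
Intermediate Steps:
$K{\left(w \right)} = 8 + w$ ($K{\left(w \right)} = \left(7 + w\right) + 1 = 8 + w$)
$\frac{-242 - 261}{52 + K{\left(19 \right)}} = \frac{-242 - 261}{52 + \left(8 + 19\right)} = - \frac{503}{52 + 27} = - \frac{503}{79}$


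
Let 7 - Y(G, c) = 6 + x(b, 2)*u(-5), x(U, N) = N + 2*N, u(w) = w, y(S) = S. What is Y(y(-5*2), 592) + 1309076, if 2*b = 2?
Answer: 1309107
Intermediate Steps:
b = 1 (b = (½)*2 = 1)
x(U, N) = 3*N
Y(G, c) = 31 (Y(G, c) = 7 - (6 + (3*2)*(-5)) = 7 - (6 + 6*(-5)) = 7 - (6 - 30) = 7 - 1*(-24) = 7 + 24 = 31)
Y(y(-5*2), 592) + 1309076 = 31 + 1309076 = 1309107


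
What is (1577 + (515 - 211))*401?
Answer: 754281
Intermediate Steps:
(1577 + (515 - 211))*401 = (1577 + 304)*401 = 1881*401 = 754281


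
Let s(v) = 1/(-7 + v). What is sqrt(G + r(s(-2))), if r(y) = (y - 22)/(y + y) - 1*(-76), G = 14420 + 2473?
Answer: 3*sqrt(7586)/2 ≈ 130.65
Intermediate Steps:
G = 16893
r(y) = 76 + (-22 + y)/(2*y) (r(y) = (-22 + y)/((2*y)) + 76 = (-22 + y)*(1/(2*y)) + 76 = (-22 + y)/(2*y) + 76 = 76 + (-22 + y)/(2*y))
sqrt(G + r(s(-2))) = sqrt(16893 + (153/2 - 11/(1/(-7 - 2)))) = sqrt(16893 + (153/2 - 11/(1/(-9)))) = sqrt(16893 + (153/2 - 11/(-1/9))) = sqrt(16893 + (153/2 - 11*(-9))) = sqrt(16893 + (153/2 + 99)) = sqrt(16893 + 351/2) = sqrt(34137/2) = 3*sqrt(7586)/2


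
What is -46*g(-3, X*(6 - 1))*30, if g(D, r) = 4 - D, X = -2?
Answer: -9660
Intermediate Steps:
-46*g(-3, X*(6 - 1))*30 = -46*(4 - 1*(-3))*30 = -46*(4 + 3)*30 = -46*7*30 = -322*30 = -9660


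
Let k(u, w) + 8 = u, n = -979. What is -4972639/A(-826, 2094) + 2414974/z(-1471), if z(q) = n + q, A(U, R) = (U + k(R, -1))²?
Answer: -1569875791/1587600 ≈ -988.84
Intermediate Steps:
k(u, w) = -8 + u
A(U, R) = (-8 + R + U)² (A(U, R) = (U + (-8 + R))² = (-8 + R + U)²)
z(q) = -979 + q
-4972639/A(-826, 2094) + 2414974/z(-1471) = -4972639/(-8 + 2094 - 826)² + 2414974/(-979 - 1471) = -4972639/(1260²) + 2414974/(-2450) = -4972639/1587600 + 2414974*(-1/2450) = -4972639*1/1587600 - 1207487/1225 = -710377/226800 - 1207487/1225 = -1569875791/1587600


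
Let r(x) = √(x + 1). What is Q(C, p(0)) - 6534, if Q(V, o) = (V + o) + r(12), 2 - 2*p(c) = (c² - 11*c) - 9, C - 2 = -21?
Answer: -13095/2 + √13 ≈ -6543.9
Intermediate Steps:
C = -19 (C = 2 - 21 = -19)
r(x) = √(1 + x)
p(c) = 11/2 - c²/2 + 11*c/2 (p(c) = 1 - ((c² - 11*c) - 9)/2 = 1 - (-9 + c² - 11*c)/2 = 1 + (9/2 - c²/2 + 11*c/2) = 11/2 - c²/2 + 11*c/2)
Q(V, o) = V + o + √13 (Q(V, o) = (V + o) + √(1 + 12) = (V + o) + √13 = V + o + √13)
Q(C, p(0)) - 6534 = (-19 + (11/2 - ½*0² + (11/2)*0) + √13) - 6534 = (-19 + (11/2 - ½*0 + 0) + √13) - 6534 = (-19 + (11/2 + 0 + 0) + √13) - 6534 = (-19 + 11/2 + √13) - 6534 = (-27/2 + √13) - 6534 = -13095/2 + √13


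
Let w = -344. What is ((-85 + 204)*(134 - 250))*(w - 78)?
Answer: 5825288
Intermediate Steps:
((-85 + 204)*(134 - 250))*(w - 78) = ((-85 + 204)*(134 - 250))*(-344 - 78) = (119*(-116))*(-422) = -13804*(-422) = 5825288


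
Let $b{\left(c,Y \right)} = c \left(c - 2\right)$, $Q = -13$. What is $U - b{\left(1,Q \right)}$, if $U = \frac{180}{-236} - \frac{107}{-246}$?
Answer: $\frac{9757}{14514} \approx 0.67225$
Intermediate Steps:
$b{\left(c,Y \right)} = c \left(-2 + c\right)$
$U = - \frac{4757}{14514}$ ($U = 180 \left(- \frac{1}{236}\right) - - \frac{107}{246} = - \frac{45}{59} + \frac{107}{246} = - \frac{4757}{14514} \approx -0.32775$)
$U - b{\left(1,Q \right)} = - \frac{4757}{14514} - 1 \left(-2 + 1\right) = - \frac{4757}{14514} - 1 \left(-1\right) = - \frac{4757}{14514} - -1 = - \frac{4757}{14514} + 1 = \frac{9757}{14514}$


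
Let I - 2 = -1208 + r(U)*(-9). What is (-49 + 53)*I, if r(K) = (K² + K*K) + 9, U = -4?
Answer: -6300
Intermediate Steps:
r(K) = 9 + 2*K² (r(K) = (K² + K²) + 9 = 2*K² + 9 = 9 + 2*K²)
I = -1575 (I = 2 + (-1208 + (9 + 2*(-4)²)*(-9)) = 2 + (-1208 + (9 + 2*16)*(-9)) = 2 + (-1208 + (9 + 32)*(-9)) = 2 + (-1208 + 41*(-9)) = 2 + (-1208 - 369) = 2 - 1577 = -1575)
(-49 + 53)*I = (-49 + 53)*(-1575) = 4*(-1575) = -6300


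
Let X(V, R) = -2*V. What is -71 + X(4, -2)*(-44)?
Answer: 281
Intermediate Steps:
-71 + X(4, -2)*(-44) = -71 - 2*4*(-44) = -71 - 8*(-44) = -71 + 352 = 281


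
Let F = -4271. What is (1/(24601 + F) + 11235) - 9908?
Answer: 26977911/20330 ≈ 1327.0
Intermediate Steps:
(1/(24601 + F) + 11235) - 9908 = (1/(24601 - 4271) + 11235) - 9908 = (1/20330 + 11235) - 9908 = 228407551/20330 - 9908 = 26977911/20330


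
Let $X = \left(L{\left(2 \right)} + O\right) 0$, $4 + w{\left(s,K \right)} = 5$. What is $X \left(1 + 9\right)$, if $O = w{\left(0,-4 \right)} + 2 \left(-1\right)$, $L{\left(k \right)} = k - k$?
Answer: $0$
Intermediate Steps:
$w{\left(s,K \right)} = 1$ ($w{\left(s,K \right)} = -4 + 5 = 1$)
$L{\left(k \right)} = 0$
$O = -1$ ($O = 1 + 2 \left(-1\right) = 1 - 2 = -1$)
$X = 0$ ($X = \left(0 - 1\right) 0 = \left(-1\right) 0 = 0$)
$X \left(1 + 9\right) = 0 \left(1 + 9\right) = 0 \cdot 10 = 0$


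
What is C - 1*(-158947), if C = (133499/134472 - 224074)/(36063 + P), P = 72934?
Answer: 2329663133947619/14657044584 ≈ 1.5895e+5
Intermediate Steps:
C = -30131545429/14657044584 (C = (133499/134472 - 224074)/(36063 + 72934) = (133499*(1/134472) - 224074)/108997 = (133499/134472 - 224074)*(1/108997) = -30131545429/134472*1/108997 = -30131545429/14657044584 ≈ -2.0558)
C - 1*(-158947) = -30131545429/14657044584 - 1*(-158947) = -30131545429/14657044584 + 158947 = 2329663133947619/14657044584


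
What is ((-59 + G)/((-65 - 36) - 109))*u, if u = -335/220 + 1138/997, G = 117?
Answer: 485083/4606140 ≈ 0.10531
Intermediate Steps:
u = -16727/43868 (u = -335*1/220 + 1138*(1/997) = -67/44 + 1138/997 = -16727/43868 ≈ -0.38130)
((-59 + G)/((-65 - 36) - 109))*u = ((-59 + 117)/((-65 - 36) - 109))*(-16727/43868) = (58/(-101 - 109))*(-16727/43868) = (58/(-210))*(-16727/43868) = (58*(-1/210))*(-16727/43868) = -29/105*(-16727/43868) = 485083/4606140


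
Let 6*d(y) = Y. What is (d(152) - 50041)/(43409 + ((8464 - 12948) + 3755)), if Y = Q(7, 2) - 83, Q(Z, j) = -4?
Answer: -9101/7760 ≈ -1.1728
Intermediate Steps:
Y = -87 (Y = -4 - 83 = -87)
d(y) = -29/2 (d(y) = (⅙)*(-87) = -29/2)
(d(152) - 50041)/(43409 + ((8464 - 12948) + 3755)) = (-29/2 - 50041)/(43409 + ((8464 - 12948) + 3755)) = -100111/(2*(43409 + (-4484 + 3755))) = -100111/(2*(43409 - 729)) = -100111/2/42680 = -100111/2*1/42680 = -9101/7760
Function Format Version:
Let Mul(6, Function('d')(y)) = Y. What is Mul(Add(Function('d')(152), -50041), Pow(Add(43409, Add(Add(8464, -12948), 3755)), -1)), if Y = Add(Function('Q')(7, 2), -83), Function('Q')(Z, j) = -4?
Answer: Rational(-9101, 7760) ≈ -1.1728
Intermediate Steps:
Y = -87 (Y = Add(-4, -83) = -87)
Function('d')(y) = Rational(-29, 2) (Function('d')(y) = Mul(Rational(1, 6), -87) = Rational(-29, 2))
Mul(Add(Function('d')(152), -50041), Pow(Add(43409, Add(Add(8464, -12948), 3755)), -1)) = Mul(Add(Rational(-29, 2), -50041), Pow(Add(43409, Add(Add(8464, -12948), 3755)), -1)) = Mul(Rational(-100111, 2), Pow(Add(43409, Add(-4484, 3755)), -1)) = Mul(Rational(-100111, 2), Pow(Add(43409, -729), -1)) = Mul(Rational(-100111, 2), Pow(42680, -1)) = Mul(Rational(-100111, 2), Rational(1, 42680)) = Rational(-9101, 7760)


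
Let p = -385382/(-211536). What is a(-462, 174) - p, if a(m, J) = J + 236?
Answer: 43172189/105768 ≈ 408.18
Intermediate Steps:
a(m, J) = 236 + J
p = 192691/105768 (p = -385382*(-1/211536) = 192691/105768 ≈ 1.8218)
a(-462, 174) - p = (236 + 174) - 1*192691/105768 = 410 - 192691/105768 = 43172189/105768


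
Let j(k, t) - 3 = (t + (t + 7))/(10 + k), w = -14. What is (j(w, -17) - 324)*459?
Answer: -576963/4 ≈ -1.4424e+5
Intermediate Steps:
j(k, t) = 3 + (7 + 2*t)/(10 + k) (j(k, t) = 3 + (t + (t + 7))/(10 + k) = 3 + (t + (7 + t))/(10 + k) = 3 + (7 + 2*t)/(10 + k))
(j(w, -17) - 324)*459 = ((37 + 2*(-17) + 3*(-14))/(10 - 14) - 324)*459 = ((37 - 34 - 42)/(-4) - 324)*459 = (-¼*(-39) - 324)*459 = (39/4 - 324)*459 = -1257/4*459 = -576963/4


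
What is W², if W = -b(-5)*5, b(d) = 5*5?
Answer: 15625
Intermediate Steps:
b(d) = 25
W = -125 (W = -1*25*5 = -25*5 = -125)
W² = (-125)² = 15625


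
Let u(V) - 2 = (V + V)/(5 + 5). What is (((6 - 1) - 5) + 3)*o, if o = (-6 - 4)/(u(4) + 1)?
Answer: -150/19 ≈ -7.8947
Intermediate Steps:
u(V) = 2 + V/5 (u(V) = 2 + (V + V)/(5 + 5) = 2 + (2*V)/10 = 2 + (2*V)*(⅒) = 2 + V/5)
o = -50/19 (o = (-6 - 4)/((2 + (⅕)*4) + 1) = -10/((2 + ⅘) + 1) = -10/(14/5 + 1) = -10/19/5 = -10*5/19 = -50/19 ≈ -2.6316)
(((6 - 1) - 5) + 3)*o = (((6 - 1) - 5) + 3)*(-50/19) = ((5 - 5) + 3)*(-50/19) = (0 + 3)*(-50/19) = 3*(-50/19) = -150/19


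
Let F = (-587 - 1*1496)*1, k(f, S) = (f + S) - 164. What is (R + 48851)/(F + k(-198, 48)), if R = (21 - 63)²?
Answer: -50615/2397 ≈ -21.116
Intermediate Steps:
R = 1764 (R = (-42)² = 1764)
k(f, S) = -164 + S + f (k(f, S) = (S + f) - 164 = -164 + S + f)
F = -2083 (F = (-587 - 1496)*1 = -2083*1 = -2083)
(R + 48851)/(F + k(-198, 48)) = (1764 + 48851)/(-2083 + (-164 + 48 - 198)) = 50615/(-2083 - 314) = 50615/(-2397) = 50615*(-1/2397) = -50615/2397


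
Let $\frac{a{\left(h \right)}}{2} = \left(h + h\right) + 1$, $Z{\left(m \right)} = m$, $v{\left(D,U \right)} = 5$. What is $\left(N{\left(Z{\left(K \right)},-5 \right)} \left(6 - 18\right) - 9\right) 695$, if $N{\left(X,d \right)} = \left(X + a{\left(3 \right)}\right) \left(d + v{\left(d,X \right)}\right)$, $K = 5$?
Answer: $-6255$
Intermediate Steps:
$a{\left(h \right)} = 2 + 4 h$ ($a{\left(h \right)} = 2 \left(\left(h + h\right) + 1\right) = 2 \left(2 h + 1\right) = 2 \left(1 + 2 h\right) = 2 + 4 h$)
$N{\left(X,d \right)} = \left(5 + d\right) \left(14 + X\right)$ ($N{\left(X,d \right)} = \left(X + \left(2 + 4 \cdot 3\right)\right) \left(d + 5\right) = \left(X + \left(2 + 12\right)\right) \left(5 + d\right) = \left(X + 14\right) \left(5 + d\right) = \left(14 + X\right) \left(5 + d\right) = \left(5 + d\right) \left(14 + X\right)$)
$\left(N{\left(Z{\left(K \right)},-5 \right)} \left(6 - 18\right) - 9\right) 695 = \left(\left(70 + 5 \cdot 5 + 14 \left(-5\right) + 5 \left(-5\right)\right) \left(6 - 18\right) - 9\right) 695 = \left(\left(70 + 25 - 70 - 25\right) \left(-12\right) - 9\right) 695 = \left(0 \left(-12\right) - 9\right) 695 = \left(0 - 9\right) 695 = \left(-9\right) 695 = -6255$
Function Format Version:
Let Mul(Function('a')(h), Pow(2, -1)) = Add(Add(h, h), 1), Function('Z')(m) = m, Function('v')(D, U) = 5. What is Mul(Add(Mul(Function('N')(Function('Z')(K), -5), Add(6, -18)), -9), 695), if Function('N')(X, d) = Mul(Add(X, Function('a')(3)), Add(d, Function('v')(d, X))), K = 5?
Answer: -6255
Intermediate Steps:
Function('a')(h) = Add(2, Mul(4, h)) (Function('a')(h) = Mul(2, Add(Add(h, h), 1)) = Mul(2, Add(Mul(2, h), 1)) = Mul(2, Add(1, Mul(2, h))) = Add(2, Mul(4, h)))
Function('N')(X, d) = Mul(Add(5, d), Add(14, X)) (Function('N')(X, d) = Mul(Add(X, Add(2, Mul(4, 3))), Add(d, 5)) = Mul(Add(X, Add(2, 12)), Add(5, d)) = Mul(Add(X, 14), Add(5, d)) = Mul(Add(14, X), Add(5, d)) = Mul(Add(5, d), Add(14, X)))
Mul(Add(Mul(Function('N')(Function('Z')(K), -5), Add(6, -18)), -9), 695) = Mul(Add(Mul(Add(70, Mul(5, 5), Mul(14, -5), Mul(5, -5)), Add(6, -18)), -9), 695) = Mul(Add(Mul(Add(70, 25, -70, -25), -12), -9), 695) = Mul(Add(Mul(0, -12), -9), 695) = Mul(Add(0, -9), 695) = Mul(-9, 695) = -6255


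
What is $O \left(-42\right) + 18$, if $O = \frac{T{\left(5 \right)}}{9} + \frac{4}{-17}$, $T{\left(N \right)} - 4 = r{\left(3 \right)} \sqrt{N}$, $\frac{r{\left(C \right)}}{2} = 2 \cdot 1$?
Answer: $\frac{470}{51} - \frac{56 \sqrt{5}}{3} \approx -32.524$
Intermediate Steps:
$r{\left(C \right)} = 4$ ($r{\left(C \right)} = 2 \cdot 2 \cdot 1 = 2 \cdot 2 = 4$)
$T{\left(N \right)} = 4 + 4 \sqrt{N}$
$O = \frac{32}{153} + \frac{4 \sqrt{5}}{9}$ ($O = \frac{4 + 4 \sqrt{5}}{9} + \frac{4}{-17} = \left(4 + 4 \sqrt{5}\right) \frac{1}{9} + 4 \left(- \frac{1}{17}\right) = \left(\frac{4}{9} + \frac{4 \sqrt{5}}{9}\right) - \frac{4}{17} = \frac{32}{153} + \frac{4 \sqrt{5}}{9} \approx 1.203$)
$O \left(-42\right) + 18 = \left(\frac{32}{153} + \frac{4 \sqrt{5}}{9}\right) \left(-42\right) + 18 = \left(- \frac{448}{51} - \frac{56 \sqrt{5}}{3}\right) + 18 = \frac{470}{51} - \frac{56 \sqrt{5}}{3}$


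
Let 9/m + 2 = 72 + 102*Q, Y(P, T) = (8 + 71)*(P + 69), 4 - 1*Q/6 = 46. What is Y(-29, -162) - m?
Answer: 81003449/25634 ≈ 3160.0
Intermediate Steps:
Q = -252 (Q = 24 - 6*46 = 24 - 276 = -252)
Y(P, T) = 5451 + 79*P (Y(P, T) = 79*(69 + P) = 5451 + 79*P)
m = -9/25634 (m = 9/(-2 + (72 + 102*(-252))) = 9/(-2 + (72 - 25704)) = 9/(-2 - 25632) = 9/(-25634) = 9*(-1/25634) = -9/25634 ≈ -0.00035110)
Y(-29, -162) - m = (5451 + 79*(-29)) - 1*(-9/25634) = (5451 - 2291) + 9/25634 = 3160 + 9/25634 = 81003449/25634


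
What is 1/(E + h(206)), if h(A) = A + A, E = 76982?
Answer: 1/77394 ≈ 1.2921e-5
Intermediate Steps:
h(A) = 2*A
1/(E + h(206)) = 1/(76982 + 2*206) = 1/(76982 + 412) = 1/77394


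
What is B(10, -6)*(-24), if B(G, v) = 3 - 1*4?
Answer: 24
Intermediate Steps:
B(G, v) = -1 (B(G, v) = 3 - 4 = -1)
B(10, -6)*(-24) = -1*(-24) = 24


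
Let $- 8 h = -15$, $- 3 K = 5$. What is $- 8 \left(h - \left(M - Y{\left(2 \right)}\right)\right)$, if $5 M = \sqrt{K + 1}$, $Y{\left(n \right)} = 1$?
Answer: $-23 + \frac{8 i \sqrt{6}}{15} \approx -23.0 + 1.3064 i$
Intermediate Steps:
$K = - \frac{5}{3}$ ($K = \left(- \frac{1}{3}\right) 5 = - \frac{5}{3} \approx -1.6667$)
$h = \frac{15}{8}$ ($h = \left(- \frac{1}{8}\right) \left(-15\right) = \frac{15}{8} \approx 1.875$)
$M = \frac{i \sqrt{6}}{15}$ ($M = \frac{\sqrt{- \frac{5}{3} + 1}}{5} = \frac{\sqrt{- \frac{2}{3}}}{5} = \frac{\frac{1}{3} i \sqrt{6}}{5} = \frac{i \sqrt{6}}{15} \approx 0.1633 i$)
$- 8 \left(h - \left(M - Y{\left(2 \right)}\right)\right) = - 8 \left(\frac{15}{8} + \left(1 - \frac{i \sqrt{6}}{15}\right)\right) = - 8 \left(\frac{23}{8} - \frac{i \sqrt{6}}{15}\right) = -23 + \frac{8 i \sqrt{6}}{15}$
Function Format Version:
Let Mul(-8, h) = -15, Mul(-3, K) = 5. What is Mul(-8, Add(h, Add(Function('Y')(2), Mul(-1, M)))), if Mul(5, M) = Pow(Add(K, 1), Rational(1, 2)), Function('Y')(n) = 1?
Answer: Add(-23, Mul(Rational(8, 15), I, Pow(6, Rational(1, 2)))) ≈ Add(-23.000, Mul(1.3064, I))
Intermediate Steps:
K = Rational(-5, 3) (K = Mul(Rational(-1, 3), 5) = Rational(-5, 3) ≈ -1.6667)
h = Rational(15, 8) (h = Mul(Rational(-1, 8), -15) = Rational(15, 8) ≈ 1.8750)
M = Mul(Rational(1, 15), I, Pow(6, Rational(1, 2))) (M = Mul(Rational(1, 5), Pow(Add(Rational(-5, 3), 1), Rational(1, 2))) = Mul(Rational(1, 5), Pow(Rational(-2, 3), Rational(1, 2))) = Mul(Rational(1, 5), Mul(Rational(1, 3), I, Pow(6, Rational(1, 2)))) = Mul(Rational(1, 15), I, Pow(6, Rational(1, 2))) ≈ Mul(0.16330, I))
Mul(-8, Add(h, Add(Function('Y')(2), Mul(-1, M)))) = Mul(-8, Add(Rational(15, 8), Add(1, Mul(-1, Mul(Rational(1, 15), I, Pow(6, Rational(1, 2))))))) = Mul(-8, Add(Rational(15, 8), Add(1, Mul(Rational(-1, 15), I, Pow(6, Rational(1, 2)))))) = Mul(-8, Add(Rational(23, 8), Mul(Rational(-1, 15), I, Pow(6, Rational(1, 2))))) = Add(-23, Mul(Rational(8, 15), I, Pow(6, Rational(1, 2))))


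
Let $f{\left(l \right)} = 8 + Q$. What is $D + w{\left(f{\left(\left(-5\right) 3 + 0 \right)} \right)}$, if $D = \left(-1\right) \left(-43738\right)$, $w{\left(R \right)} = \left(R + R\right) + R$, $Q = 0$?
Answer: $43762$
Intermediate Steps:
$f{\left(l \right)} = 8$ ($f{\left(l \right)} = 8 + 0 = 8$)
$w{\left(R \right)} = 3 R$ ($w{\left(R \right)} = 2 R + R = 3 R$)
$D = 43738$
$D + w{\left(f{\left(\left(-5\right) 3 + 0 \right)} \right)} = 43738 + 3 \cdot 8 = 43738 + 24 = 43762$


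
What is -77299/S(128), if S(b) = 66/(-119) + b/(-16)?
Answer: 9198581/1018 ≈ 9035.9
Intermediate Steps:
S(b) = -66/119 - b/16 (S(b) = 66*(-1/119) + b*(-1/16) = -66/119 - b/16)
-77299/S(128) = -77299/(-66/119 - 1/16*128) = -77299/(-66/119 - 8) = -77299/(-1018/119) = -77299*(-119/1018) = 9198581/1018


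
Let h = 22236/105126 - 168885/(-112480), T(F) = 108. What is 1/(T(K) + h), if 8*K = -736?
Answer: 394152416/43243637921 ≈ 0.0091147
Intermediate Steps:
K = -92 (K = (1/8)*(-736) = -92)
h = 675176993/394152416 (h = 22236*(1/105126) - 168885*(-1/112480) = 3706/17521 + 33777/22496 = 675176993/394152416 ≈ 1.7130)
1/(T(K) + h) = 1/(108 + 675176993/394152416) = 1/(43243637921/394152416) = 394152416/43243637921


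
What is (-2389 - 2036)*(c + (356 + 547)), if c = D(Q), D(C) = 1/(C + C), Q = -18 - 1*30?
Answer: -127863325/32 ≈ -3.9957e+6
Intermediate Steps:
Q = -48 (Q = -18 - 30 = -48)
D(C) = 1/(2*C)
c = -1/96 (c = (1/2)/(-48) = (1/2)*(-1/48) = -1/96 ≈ -0.010417)
(-2389 - 2036)*(c + (356 + 547)) = (-2389 - 2036)*(-1/96 + (356 + 547)) = -4425*(-1/96 + 903) = -4425*86687/96 = -127863325/32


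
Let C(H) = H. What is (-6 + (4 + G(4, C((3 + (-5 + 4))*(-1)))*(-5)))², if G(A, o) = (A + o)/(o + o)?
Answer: ¼ ≈ 0.25000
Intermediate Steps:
G(A, o) = (A + o)/(2*o) (G(A, o) = (A + o)/((2*o)) = (A + o)*(1/(2*o)) = (A + o)/(2*o))
(-6 + (4 + G(4, C((3 + (-5 + 4))*(-1)))*(-5)))² = (-6 + (4 + ((4 + (3 + (-5 + 4))*(-1))/(2*(((3 + (-5 + 4))*(-1)))))*(-5)))² = (-6 + (4 + ((4 + (3 - 1)*(-1))/(2*(((3 - 1)*(-1)))))*(-5)))² = (-6 + (4 + ((4 + 2*(-1))/(2*((2*(-1)))))*(-5)))² = (-6 + (4 + ((½)*(4 - 2)/(-2))*(-5)))² = (-6 + (4 + ((½)*(-½)*2)*(-5)))² = (-6 + (4 - ½*(-5)))² = (-6 + (4 + 5/2))² = (-6 + 13/2)² = (½)² = ¼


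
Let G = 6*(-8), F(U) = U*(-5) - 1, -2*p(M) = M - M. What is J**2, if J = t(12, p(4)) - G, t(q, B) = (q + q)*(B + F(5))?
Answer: 331776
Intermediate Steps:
p(M) = 0 (p(M) = -(M - M)/2 = -1/2*0 = 0)
F(U) = -1 - 5*U (F(U) = -5*U - 1 = -1 - 5*U)
t(q, B) = 2*q*(-26 + B) (t(q, B) = (q + q)*(B + (-1 - 5*5)) = (2*q)*(B + (-1 - 25)) = (2*q)*(B - 26) = (2*q)*(-26 + B) = 2*q*(-26 + B))
G = -48
J = -576 (J = 2*12*(-26 + 0) - 1*(-48) = 2*12*(-26) + 48 = -624 + 48 = -576)
J**2 = (-576)**2 = 331776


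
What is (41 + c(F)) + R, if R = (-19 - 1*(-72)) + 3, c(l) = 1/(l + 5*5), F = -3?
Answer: 2135/22 ≈ 97.045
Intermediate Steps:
c(l) = 1/(25 + l) (c(l) = 1/(l + 25) = 1/(25 + l))
R = 56 (R = (-19 + 72) + 3 = 53 + 3 = 56)
(41 + c(F)) + R = (41 + 1/(25 - 3)) + 56 = (41 + 1/22) + 56 = 903/22 + 56 = 2135/22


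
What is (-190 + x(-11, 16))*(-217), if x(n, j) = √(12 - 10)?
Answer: 41230 - 217*√2 ≈ 40923.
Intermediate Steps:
x(n, j) = √2
(-190 + x(-11, 16))*(-217) = (-190 + √2)*(-217) = 41230 - 217*√2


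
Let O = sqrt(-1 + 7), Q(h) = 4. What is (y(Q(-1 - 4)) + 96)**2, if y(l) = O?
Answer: (96 + sqrt(6))**2 ≈ 9692.3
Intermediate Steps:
O = sqrt(6) ≈ 2.4495
y(l) = sqrt(6)
(y(Q(-1 - 4)) + 96)**2 = (sqrt(6) + 96)**2 = (96 + sqrt(6))**2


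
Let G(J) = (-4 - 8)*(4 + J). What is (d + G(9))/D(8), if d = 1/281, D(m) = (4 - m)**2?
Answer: -43835/4496 ≈ -9.7498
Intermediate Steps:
d = 1/281 ≈ 0.0035587
G(J) = -48 - 12*J (G(J) = -12*(4 + J) = -48 - 12*J)
(d + G(9))/D(8) = (1/281 + (-48 - 12*9))/((-4 + 8)**2) = (1/281 + (-48 - 108))/(4**2) = (1/281 - 156)/16 = -43835/281*1/16 = -43835/4496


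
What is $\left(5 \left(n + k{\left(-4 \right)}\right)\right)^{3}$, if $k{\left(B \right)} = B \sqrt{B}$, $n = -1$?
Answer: $23875 + 61000 i \approx 23875.0 + 61000.0 i$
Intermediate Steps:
$k{\left(B \right)} = B^{\frac{3}{2}}$
$\left(5 \left(n + k{\left(-4 \right)}\right)\right)^{3} = \left(5 \left(-1 + \left(-4\right)^{\frac{3}{2}}\right)\right)^{3} = \left(5 \left(-1 - 8 i\right)\right)^{3} = \left(-5 - 40 i\right)^{3}$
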